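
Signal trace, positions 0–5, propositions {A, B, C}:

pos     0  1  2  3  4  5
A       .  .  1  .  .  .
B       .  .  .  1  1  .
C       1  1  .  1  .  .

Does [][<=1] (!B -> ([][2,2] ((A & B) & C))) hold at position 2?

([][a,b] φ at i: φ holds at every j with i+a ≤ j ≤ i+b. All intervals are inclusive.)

Check (!B -> ([][2,2] ((A & B) & C))) at every j in [2,3]:
  j=2: antecedent true; consequent fails at 4 → ✗
  j=3: antecedent false → ✓
Fails at j=2 → formula fails.

No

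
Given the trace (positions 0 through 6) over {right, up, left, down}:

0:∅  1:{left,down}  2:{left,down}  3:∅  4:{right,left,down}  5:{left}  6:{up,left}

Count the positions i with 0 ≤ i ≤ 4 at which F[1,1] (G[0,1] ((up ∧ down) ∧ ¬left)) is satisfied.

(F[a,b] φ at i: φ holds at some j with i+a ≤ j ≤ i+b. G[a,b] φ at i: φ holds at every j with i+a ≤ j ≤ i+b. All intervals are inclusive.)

0

Evaluate at each i in [0,4]:
  i=0: ✗ (none in [1,1])
  i=1: ✗ (none in [2,2])
  i=2: ✗ (none in [3,3])
  i=3: ✗ (none in [4,4])
  i=4: ✗ (none in [5,5])
Positions where it holds: {} → 0.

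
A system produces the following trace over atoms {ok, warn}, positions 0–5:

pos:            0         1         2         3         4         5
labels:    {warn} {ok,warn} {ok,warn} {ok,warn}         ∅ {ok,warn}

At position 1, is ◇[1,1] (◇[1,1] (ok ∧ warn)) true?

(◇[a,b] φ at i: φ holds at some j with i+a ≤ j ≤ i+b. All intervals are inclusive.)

Holds

Check ◇[1,1] (ok ∧ warn) at each j in [2,2]:
  j=2: holds (witness at 3)
Found at j=2 → formula holds.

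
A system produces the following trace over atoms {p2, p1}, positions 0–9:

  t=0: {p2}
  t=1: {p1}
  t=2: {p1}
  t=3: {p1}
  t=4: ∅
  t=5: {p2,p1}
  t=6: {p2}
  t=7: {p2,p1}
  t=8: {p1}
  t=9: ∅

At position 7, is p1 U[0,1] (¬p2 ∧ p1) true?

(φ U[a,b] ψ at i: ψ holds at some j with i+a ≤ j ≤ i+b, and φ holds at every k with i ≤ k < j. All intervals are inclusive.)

Yes

Need some j in [7,8] with (¬p2 ∧ p1), and p1 at every k in [7,j-1].
  j=7: (¬p2 ∧ p1) false.
  j=8: (¬p2 ∧ p1) holds; p1 holds at every k in [7,7] → satisfied.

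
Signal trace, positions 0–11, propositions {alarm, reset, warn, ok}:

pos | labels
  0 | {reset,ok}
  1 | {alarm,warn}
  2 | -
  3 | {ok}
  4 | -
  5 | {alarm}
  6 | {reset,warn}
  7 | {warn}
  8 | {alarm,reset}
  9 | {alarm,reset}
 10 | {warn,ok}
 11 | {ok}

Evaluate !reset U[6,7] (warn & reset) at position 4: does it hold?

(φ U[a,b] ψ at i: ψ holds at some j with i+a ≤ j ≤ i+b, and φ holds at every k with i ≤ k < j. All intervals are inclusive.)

False

Need some j in [10,11] with (warn & reset), and !reset at every k in [4,j-1].
  j=10: (warn & reset) false.
  j=11: (warn & reset) false.
No j in the window works → until fails.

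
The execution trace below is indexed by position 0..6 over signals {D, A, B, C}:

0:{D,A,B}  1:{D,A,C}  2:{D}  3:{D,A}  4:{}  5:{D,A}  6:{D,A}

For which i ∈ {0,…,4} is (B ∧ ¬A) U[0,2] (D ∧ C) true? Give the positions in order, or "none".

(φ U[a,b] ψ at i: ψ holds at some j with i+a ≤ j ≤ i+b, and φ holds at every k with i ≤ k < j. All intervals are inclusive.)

Evaluate at each i in [0,4]:
  i=0: ✗ (lhs fails at k=0 before rhs at j=1)
  i=1: ✓ (rhs at j=1)
  i=2: ✗ (no rhs in [2,4])
  i=3: ✗ (no rhs in [3,5])
  i=4: ✗ (no rhs in [4,6])

1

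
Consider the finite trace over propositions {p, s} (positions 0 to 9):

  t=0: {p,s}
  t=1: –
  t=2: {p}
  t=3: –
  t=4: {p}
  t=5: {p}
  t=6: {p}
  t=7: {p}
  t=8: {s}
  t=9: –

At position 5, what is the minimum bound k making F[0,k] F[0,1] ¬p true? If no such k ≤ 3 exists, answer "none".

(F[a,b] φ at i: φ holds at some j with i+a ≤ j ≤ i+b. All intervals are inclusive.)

2

Scan j = 5,6,… for F[0,1] ¬p:
  j=5: fails
  j=6: fails
  j=7: holds
First hit at j=7, so smallest k = 7-5 = 2.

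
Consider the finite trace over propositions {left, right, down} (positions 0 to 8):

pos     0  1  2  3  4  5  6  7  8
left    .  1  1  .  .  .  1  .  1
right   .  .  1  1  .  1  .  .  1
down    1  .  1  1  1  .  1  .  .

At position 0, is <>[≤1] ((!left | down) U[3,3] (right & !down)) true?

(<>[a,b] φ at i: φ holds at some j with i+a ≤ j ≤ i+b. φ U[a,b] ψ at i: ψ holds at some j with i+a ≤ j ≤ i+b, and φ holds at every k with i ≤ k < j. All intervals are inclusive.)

False

Check ((!left | down) U[3,3] (right & !down)) at each j in [0,1]:
  j=0: fails
  j=1: fails
No position in the window satisfies it → formula fails.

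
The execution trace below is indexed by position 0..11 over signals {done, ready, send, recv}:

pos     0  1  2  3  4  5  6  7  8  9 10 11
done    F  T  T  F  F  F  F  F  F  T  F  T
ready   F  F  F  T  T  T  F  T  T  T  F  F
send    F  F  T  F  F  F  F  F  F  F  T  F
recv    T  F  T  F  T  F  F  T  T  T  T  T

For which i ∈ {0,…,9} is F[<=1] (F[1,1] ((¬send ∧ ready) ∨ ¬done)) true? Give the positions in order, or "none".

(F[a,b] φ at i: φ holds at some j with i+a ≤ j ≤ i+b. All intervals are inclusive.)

1, 2, 3, 4, 5, 6, 7, 8, 9

Evaluate at each i in [0,9]:
  i=0: ✗ (none in [0,1])
  i=1: ✓ (witness j=2)
  i=2: ✓ (witness j=2)
  i=3: ✓ (witness j=3)
  i=4: ✓ (witness j=4)
  i=5: ✓ (witness j=5)
  i=6: ✓ (witness j=6)
  i=7: ✓ (witness j=7)
  i=8: ✓ (witness j=8)
  i=9: ✓ (witness j=9)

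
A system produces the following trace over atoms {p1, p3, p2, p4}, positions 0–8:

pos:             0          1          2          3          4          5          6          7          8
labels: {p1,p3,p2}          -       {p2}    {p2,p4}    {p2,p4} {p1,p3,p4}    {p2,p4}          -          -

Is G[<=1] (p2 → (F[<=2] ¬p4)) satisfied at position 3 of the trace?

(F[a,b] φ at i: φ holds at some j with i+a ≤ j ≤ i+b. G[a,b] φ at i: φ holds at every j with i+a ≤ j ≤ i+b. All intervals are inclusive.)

Does not hold

Check (p2 → (F[<=2] ¬p4)) at every j in [3,4]:
  j=3: antecedent true; consequent fails (none in [3,5]) → ✗
  j=4: antecedent true; consequent fails (none in [4,6]) → ✗
Fails at j=3 → formula fails.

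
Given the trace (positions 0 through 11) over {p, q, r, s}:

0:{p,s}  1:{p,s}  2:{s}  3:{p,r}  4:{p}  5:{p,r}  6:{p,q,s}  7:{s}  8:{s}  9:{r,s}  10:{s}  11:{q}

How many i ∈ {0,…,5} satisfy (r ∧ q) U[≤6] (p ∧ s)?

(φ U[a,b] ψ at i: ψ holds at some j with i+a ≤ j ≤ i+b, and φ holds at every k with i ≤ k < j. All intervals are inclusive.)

2

Evaluate at each i in [0,5]:
  i=0: ✓ (rhs at j=0)
  i=1: ✓ (rhs at j=1)
  i=2: ✗ (lhs fails at k=2 before rhs at j=6)
  i=3: ✗ (lhs fails at k=3 before rhs at j=6)
  i=4: ✗ (lhs fails at k=4 before rhs at j=6)
  i=5: ✗ (lhs fails at k=5 before rhs at j=6)
Positions where it holds: {0, 1} → 2.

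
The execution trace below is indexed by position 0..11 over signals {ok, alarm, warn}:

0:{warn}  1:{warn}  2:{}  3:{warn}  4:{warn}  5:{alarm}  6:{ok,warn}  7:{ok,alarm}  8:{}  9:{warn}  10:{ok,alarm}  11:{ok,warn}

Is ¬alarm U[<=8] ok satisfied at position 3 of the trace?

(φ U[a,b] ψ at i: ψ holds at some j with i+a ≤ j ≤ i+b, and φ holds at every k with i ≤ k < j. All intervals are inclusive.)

No

Need some j in [3,11] with ok, and ¬alarm at every k in [3,j-1].
  j=3: ok false.
  j=4: ok false.
  j=5: ok false.
  j=6: ok holds, but ¬alarm fails at k=5 → not this j.
  j=7: ok holds, but ¬alarm fails at k=5 → not this j.
  j=8: ok false.
  j=9: ok false.
  j=10: ok holds, but ¬alarm fails at k=5 → not this j.
  j=11: ok holds, but ¬alarm fails at k=5 → not this j.
No j in the window works → until fails.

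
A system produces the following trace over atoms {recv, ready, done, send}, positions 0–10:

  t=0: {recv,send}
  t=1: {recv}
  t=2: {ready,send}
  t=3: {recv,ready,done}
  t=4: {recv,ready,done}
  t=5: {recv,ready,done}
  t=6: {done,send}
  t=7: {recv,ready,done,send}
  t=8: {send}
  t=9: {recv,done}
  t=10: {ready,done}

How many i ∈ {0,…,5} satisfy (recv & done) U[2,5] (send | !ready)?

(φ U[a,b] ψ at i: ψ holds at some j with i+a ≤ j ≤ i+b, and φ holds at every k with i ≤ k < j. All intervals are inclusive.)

2

Evaluate at each i in [0,5]:
  i=0: ✗ (lhs fails at k=0 before rhs at j=2)
  i=1: ✗ (lhs fails at k=1 before rhs at j=6)
  i=2: ✗ (lhs fails at k=2 before rhs at j=6)
  i=3: ✓ (rhs at j=6; lhs holds on [3,5])
  i=4: ✓ (rhs at j=6; lhs holds on [4,5])
  i=5: ✗ (lhs fails at k=6 before rhs at j=7)
Positions where it holds: {3, 4} → 2.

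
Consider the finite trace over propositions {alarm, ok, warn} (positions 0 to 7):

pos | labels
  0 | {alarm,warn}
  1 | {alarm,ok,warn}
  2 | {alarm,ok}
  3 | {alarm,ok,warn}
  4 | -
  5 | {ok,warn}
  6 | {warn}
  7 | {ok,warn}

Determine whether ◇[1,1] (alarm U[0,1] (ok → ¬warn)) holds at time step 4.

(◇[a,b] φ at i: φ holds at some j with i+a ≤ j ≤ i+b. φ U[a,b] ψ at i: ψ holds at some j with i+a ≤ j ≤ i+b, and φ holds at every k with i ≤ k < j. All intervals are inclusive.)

No

Check (alarm U[0,1] (ok → ¬warn)) at each j in [5,5]:
  j=5: fails
No position in the window satisfies it → formula fails.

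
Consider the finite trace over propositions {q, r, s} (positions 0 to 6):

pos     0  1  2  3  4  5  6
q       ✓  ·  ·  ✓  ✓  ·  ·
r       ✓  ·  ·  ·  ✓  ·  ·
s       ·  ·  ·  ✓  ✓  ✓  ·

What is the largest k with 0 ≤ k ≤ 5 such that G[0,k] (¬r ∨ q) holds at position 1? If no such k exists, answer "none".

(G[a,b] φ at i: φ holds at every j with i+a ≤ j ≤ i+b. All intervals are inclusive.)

5

(¬r ∨ q) must hold from j=1 onward; find where it first fails.
  j=1: holds
  j=2: holds
  j=3: holds
  j=4: holds
  j=5: holds
  j=6: holds
Holds through j=6; largest k = 5.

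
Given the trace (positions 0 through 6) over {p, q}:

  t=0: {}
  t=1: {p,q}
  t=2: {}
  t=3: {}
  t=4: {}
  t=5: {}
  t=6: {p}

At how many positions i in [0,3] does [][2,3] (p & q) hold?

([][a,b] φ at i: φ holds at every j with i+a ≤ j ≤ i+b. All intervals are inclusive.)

0

Evaluate at each i in [0,3]:
  i=0: ✗ (fails at j=2)
  i=1: ✗ (fails at j=3)
  i=2: ✗ (fails at j=4)
  i=3: ✗ (fails at j=5)
Positions where it holds: {} → 0.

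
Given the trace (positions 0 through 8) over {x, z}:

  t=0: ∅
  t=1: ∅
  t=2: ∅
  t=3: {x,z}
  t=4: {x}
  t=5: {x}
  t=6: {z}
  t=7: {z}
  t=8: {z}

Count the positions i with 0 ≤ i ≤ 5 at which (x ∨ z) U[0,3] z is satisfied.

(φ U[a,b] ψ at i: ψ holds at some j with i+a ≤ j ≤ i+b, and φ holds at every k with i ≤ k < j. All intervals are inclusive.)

3

Evaluate at each i in [0,5]:
  i=0: ✗ (lhs fails at k=0 before rhs at j=3)
  i=1: ✗ (lhs fails at k=1 before rhs at j=3)
  i=2: ✗ (lhs fails at k=2 before rhs at j=3)
  i=3: ✓ (rhs at j=3)
  i=4: ✓ (rhs at j=6; lhs holds on [4,5])
  i=5: ✓ (rhs at j=6; lhs holds on [5,5])
Positions where it holds: {3, 4, 5} → 3.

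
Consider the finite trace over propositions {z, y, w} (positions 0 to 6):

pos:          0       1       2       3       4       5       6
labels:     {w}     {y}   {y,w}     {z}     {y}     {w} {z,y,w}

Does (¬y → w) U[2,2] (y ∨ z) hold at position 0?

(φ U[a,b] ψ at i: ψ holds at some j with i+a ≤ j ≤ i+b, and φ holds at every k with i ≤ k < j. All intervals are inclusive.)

True

Need some j in [2,2] with (y ∨ z), and (¬y → w) at every k in [0,j-1].
  j=2: (y ∨ z) holds; (¬y → w) holds at every k in [0,1] → satisfied.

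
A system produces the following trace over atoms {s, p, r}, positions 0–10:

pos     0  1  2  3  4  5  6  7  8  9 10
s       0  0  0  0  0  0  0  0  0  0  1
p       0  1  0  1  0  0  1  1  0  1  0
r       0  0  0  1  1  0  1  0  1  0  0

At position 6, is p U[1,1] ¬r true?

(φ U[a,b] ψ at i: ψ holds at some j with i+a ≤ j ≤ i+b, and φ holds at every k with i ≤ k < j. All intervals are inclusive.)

True

Need some j in [7,7] with ¬r, and p at every k in [6,j-1].
  j=7: ¬r holds; p holds at every k in [6,6] → satisfied.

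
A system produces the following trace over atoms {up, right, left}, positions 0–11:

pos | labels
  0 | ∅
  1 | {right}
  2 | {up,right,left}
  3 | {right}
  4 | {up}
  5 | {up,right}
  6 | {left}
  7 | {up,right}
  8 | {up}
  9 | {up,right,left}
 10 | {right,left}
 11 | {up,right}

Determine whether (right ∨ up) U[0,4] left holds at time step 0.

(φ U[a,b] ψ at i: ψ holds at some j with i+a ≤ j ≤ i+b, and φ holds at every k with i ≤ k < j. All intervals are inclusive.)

Does not hold

Need some j in [0,4] with left, and (right ∨ up) at every k in [0,j-1].
  j=0: left false.
  j=1: left false.
  j=2: left holds, but (right ∨ up) fails at k=0 → not this j.
  j=3: left false.
  j=4: left false.
No j in the window works → until fails.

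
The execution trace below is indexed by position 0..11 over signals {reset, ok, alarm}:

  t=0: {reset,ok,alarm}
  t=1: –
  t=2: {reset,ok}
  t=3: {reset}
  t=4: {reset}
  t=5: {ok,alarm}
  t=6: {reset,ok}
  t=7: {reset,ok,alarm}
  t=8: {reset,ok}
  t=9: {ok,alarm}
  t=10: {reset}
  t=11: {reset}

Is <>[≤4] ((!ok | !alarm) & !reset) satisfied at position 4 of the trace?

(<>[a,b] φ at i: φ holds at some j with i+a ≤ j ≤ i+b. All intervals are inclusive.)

Check ((!ok | !alarm) & !reset) at each j in [4,8]:
  j=4: false
  j=5: false
  j=6: false
  j=7: false
  j=8: false
No position in the window satisfies it → formula fails.

False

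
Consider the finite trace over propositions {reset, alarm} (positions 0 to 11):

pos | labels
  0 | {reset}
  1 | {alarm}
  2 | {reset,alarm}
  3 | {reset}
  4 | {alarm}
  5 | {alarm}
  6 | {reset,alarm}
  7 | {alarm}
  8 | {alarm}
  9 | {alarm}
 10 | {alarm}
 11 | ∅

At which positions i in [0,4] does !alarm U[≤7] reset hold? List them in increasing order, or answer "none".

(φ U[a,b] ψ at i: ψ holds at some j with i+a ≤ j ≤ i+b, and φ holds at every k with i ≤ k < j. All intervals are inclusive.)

Evaluate at each i in [0,4]:
  i=0: ✓ (rhs at j=0)
  i=1: ✗ (lhs fails at k=1 before rhs at j=2)
  i=2: ✓ (rhs at j=2)
  i=3: ✓ (rhs at j=3)
  i=4: ✗ (lhs fails at k=4 before rhs at j=6)

0, 2, 3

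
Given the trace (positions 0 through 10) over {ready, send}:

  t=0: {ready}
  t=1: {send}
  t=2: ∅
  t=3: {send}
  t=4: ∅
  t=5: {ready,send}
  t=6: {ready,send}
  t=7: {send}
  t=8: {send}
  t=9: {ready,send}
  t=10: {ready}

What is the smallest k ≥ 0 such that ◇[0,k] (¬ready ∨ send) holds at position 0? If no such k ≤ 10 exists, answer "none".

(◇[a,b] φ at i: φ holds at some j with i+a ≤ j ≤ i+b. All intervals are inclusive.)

1

Scan j = 0,1,… for (¬ready ∨ send):
  j=0: fails
  j=1: holds
First hit at j=1, so smallest k = 1-0 = 1.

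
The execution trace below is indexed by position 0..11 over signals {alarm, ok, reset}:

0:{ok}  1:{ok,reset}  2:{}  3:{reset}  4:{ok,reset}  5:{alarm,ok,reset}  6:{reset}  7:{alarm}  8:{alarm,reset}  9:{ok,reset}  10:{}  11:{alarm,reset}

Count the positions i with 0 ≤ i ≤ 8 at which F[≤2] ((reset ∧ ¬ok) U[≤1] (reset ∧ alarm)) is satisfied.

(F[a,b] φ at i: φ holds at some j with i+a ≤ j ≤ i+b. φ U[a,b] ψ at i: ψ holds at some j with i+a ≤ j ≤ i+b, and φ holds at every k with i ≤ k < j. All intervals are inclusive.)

Evaluate at each i in [0,8]:
  i=0: ✗ (none in [0,2])
  i=1: ✗ (none in [1,3])
  i=2: ✗ (none in [2,4])
  i=3: ✓ (witness j=5)
  i=4: ✓ (witness j=5)
  i=5: ✓ (witness j=5)
  i=6: ✓ (witness j=8)
  i=7: ✓ (witness j=8)
  i=8: ✓ (witness j=8)
Positions where it holds: {3, 4, 5, 6, 7, 8} → 6.

6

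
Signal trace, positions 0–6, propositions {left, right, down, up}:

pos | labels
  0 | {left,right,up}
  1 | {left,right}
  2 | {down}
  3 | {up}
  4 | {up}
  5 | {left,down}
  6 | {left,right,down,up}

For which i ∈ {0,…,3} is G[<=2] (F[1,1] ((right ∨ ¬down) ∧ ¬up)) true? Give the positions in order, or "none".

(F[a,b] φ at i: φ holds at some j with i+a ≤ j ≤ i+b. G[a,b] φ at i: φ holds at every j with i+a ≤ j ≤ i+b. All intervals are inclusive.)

none

Evaluate at each i in [0,3]:
  i=0: ✗ (fails at j=1)
  i=1: ✗ (fails at j=1)
  i=2: ✗ (fails at j=2)
  i=3: ✗ (fails at j=3)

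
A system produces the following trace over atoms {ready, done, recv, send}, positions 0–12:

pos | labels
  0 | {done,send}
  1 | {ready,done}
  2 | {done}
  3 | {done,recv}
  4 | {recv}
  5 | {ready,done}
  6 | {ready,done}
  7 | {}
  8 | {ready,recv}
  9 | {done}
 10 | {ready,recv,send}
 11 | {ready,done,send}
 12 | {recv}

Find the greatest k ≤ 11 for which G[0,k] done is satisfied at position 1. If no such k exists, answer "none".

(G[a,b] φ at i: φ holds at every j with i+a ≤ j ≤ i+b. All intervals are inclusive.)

done must hold from j=1 onward; find where it first fails.
  j=1: holds
  j=2: holds
  j=3: holds
  j=4: fails
Holds on [1,3], so largest k = 2.

2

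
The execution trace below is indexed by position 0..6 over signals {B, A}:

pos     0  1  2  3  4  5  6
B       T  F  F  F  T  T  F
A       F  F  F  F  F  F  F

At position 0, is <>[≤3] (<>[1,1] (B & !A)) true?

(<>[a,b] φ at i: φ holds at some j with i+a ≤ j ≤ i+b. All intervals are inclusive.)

Check <>[1,1] (B & !A) at each j in [0,3]:
  j=0: fails (none in [1,1])
  j=1: fails (none in [2,2])
  j=2: fails (none in [3,3])
  j=3: holds (witness at 4)
Found at j=3 → formula holds.

True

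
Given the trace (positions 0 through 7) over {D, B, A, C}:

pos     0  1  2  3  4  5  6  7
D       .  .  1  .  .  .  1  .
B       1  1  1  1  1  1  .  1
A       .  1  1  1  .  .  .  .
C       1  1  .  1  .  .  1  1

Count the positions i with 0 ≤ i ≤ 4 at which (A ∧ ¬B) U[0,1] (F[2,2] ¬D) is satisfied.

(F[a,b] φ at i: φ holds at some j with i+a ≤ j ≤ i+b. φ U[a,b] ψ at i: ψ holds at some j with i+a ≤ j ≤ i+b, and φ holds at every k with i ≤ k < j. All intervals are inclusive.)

3

Evaluate at each i in [0,4]:
  i=0: ✗ (lhs fails at k=0 before rhs at j=1)
  i=1: ✓ (rhs at j=1)
  i=2: ✓ (rhs at j=2)
  i=3: ✓ (rhs at j=3)
  i=4: ✗ (lhs fails at k=4 before rhs at j=5)
Positions where it holds: {1, 2, 3} → 3.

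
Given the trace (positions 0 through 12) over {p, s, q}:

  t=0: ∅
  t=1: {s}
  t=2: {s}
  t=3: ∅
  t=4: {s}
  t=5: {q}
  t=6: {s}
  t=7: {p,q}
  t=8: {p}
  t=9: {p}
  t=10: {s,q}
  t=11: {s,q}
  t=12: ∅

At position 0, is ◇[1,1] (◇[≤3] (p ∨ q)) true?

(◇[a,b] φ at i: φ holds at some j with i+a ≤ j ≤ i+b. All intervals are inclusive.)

Check ◇[≤3] (p ∨ q) at each j in [1,1]:
  j=1: fails (none in [1,4])
No position in the window satisfies it → formula fails.

Does not hold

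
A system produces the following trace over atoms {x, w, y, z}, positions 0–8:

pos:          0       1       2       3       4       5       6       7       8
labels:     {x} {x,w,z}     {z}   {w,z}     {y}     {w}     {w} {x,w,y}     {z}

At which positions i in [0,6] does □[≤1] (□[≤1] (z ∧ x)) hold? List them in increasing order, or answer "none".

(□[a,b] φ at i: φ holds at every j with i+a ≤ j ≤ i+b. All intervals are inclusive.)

Evaluate at each i in [0,6]:
  i=0: ✗ (fails at j=0)
  i=1: ✗ (fails at j=1)
  i=2: ✗ (fails at j=2)
  i=3: ✗ (fails at j=3)
  i=4: ✗ (fails at j=4)
  i=5: ✗ (fails at j=5)
  i=6: ✗ (fails at j=6)

none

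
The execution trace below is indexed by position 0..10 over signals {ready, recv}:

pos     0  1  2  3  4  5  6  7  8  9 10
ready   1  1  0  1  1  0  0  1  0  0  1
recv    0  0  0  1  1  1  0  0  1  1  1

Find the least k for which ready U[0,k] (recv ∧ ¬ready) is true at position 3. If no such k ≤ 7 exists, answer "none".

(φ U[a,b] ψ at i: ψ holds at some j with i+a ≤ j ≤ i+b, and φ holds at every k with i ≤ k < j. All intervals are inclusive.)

2

Need earliest j ≥ 3 with (recv ∧ ¬ready), and ready at every k in [3,j-1].
  j=3: rhs fails.
  j=4: rhs fails.
  j=5: rhs holds; lhs holds on [3,4]. k = 2.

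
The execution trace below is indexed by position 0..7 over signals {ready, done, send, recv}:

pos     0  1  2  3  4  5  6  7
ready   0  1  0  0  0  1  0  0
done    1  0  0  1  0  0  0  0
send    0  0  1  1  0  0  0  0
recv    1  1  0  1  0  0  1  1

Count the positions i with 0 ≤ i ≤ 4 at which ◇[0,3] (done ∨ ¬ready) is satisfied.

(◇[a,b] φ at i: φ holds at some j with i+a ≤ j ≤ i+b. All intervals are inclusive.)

5

Evaluate at each i in [0,4]:
  i=0: ✓ (witness j=0)
  i=1: ✓ (witness j=2)
  i=2: ✓ (witness j=2)
  i=3: ✓ (witness j=3)
  i=4: ✓ (witness j=4)
Positions where it holds: {0, 1, 2, 3, 4} → 5.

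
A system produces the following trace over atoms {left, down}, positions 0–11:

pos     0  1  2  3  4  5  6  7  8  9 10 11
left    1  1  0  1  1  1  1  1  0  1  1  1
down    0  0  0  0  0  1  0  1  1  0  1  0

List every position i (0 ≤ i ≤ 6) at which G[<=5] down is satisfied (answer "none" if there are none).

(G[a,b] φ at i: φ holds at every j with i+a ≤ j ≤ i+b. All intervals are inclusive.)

none

Evaluate at each i in [0,6]:
  i=0: ✗ (fails at j=0)
  i=1: ✗ (fails at j=1)
  i=2: ✗ (fails at j=2)
  i=3: ✗ (fails at j=3)
  i=4: ✗ (fails at j=4)
  i=5: ✗ (fails at j=6)
  i=6: ✗ (fails at j=6)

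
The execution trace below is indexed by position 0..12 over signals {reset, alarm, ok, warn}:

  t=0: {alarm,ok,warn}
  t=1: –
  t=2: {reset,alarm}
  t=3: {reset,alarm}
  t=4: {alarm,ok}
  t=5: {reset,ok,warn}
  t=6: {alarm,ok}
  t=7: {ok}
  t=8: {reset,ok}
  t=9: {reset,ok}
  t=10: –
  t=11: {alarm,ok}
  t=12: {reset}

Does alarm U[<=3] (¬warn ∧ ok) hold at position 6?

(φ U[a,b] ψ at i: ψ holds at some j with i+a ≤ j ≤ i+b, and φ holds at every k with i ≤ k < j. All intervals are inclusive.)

Holds

Need some j in [6,9] with (¬warn ∧ ok), and alarm at every k in [6,j-1].
  j=6: (¬warn ∧ ok) holds; no prefix to check → satisfied.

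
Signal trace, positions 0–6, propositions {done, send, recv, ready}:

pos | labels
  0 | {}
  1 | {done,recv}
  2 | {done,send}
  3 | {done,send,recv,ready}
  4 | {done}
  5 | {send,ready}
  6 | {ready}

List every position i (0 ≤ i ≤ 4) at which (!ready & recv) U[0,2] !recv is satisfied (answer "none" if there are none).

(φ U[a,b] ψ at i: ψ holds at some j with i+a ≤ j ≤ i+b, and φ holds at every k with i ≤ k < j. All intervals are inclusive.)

0, 1, 2, 4

Evaluate at each i in [0,4]:
  i=0: ✓ (rhs at j=0)
  i=1: ✓ (rhs at j=2; lhs holds on [1,1])
  i=2: ✓ (rhs at j=2)
  i=3: ✗ (lhs fails at k=3 before rhs at j=4)
  i=4: ✓ (rhs at j=4)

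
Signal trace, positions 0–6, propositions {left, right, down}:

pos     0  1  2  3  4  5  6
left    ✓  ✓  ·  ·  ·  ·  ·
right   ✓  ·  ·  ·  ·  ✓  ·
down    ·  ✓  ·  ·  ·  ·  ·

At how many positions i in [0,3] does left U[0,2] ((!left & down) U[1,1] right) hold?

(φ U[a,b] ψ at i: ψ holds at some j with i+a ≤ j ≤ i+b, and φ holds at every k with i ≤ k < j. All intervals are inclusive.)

0

Evaluate at each i in [0,3]:
  i=0: ✗ (no rhs in [0,2])
  i=1: ✗ (no rhs in [1,3])
  i=2: ✗ (no rhs in [2,4])
  i=3: ✗ (no rhs in [3,5])
Positions where it holds: {} → 0.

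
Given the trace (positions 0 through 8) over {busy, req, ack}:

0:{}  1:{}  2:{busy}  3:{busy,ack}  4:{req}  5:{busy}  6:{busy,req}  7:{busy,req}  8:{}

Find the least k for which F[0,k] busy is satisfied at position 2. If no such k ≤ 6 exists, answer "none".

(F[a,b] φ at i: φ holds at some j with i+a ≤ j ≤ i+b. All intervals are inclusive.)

Scan j = 2,3,… for busy:
  j=2: holds
First hit at j=2, so smallest k = 2-2 = 0.

0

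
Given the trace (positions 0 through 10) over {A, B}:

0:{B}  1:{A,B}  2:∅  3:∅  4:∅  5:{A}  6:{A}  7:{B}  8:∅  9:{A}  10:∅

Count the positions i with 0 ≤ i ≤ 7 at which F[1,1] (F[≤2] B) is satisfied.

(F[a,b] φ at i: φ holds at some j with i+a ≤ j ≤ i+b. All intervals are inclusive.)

Evaluate at each i in [0,7]:
  i=0: ✓ (witness j=1)
  i=1: ✗ (none in [2,2])
  i=2: ✗ (none in [3,3])
  i=3: ✗ (none in [4,4])
  i=4: ✓ (witness j=5)
  i=5: ✓ (witness j=6)
  i=6: ✓ (witness j=7)
  i=7: ✗ (none in [8,8])
Positions where it holds: {0, 4, 5, 6} → 4.

4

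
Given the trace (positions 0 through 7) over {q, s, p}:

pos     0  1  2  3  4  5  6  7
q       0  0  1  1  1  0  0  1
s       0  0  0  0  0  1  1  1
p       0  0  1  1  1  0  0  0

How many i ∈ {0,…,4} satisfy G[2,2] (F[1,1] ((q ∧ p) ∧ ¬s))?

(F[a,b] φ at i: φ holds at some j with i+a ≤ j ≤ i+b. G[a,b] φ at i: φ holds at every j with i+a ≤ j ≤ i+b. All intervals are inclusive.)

Evaluate at each i in [0,4]:
  i=0: ✓ (all of [2,2])
  i=1: ✓ (all of [3,3])
  i=2: ✗ (fails at j=4)
  i=3: ✗ (fails at j=5)
  i=4: ✗ (fails at j=6)
Positions where it holds: {0, 1} → 2.

2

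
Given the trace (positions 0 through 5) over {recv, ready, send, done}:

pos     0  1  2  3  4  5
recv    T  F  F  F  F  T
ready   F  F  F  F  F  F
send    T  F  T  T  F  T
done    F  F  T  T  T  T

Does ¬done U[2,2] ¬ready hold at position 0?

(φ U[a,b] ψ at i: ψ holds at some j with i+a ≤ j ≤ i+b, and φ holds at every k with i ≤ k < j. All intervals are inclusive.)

True

Need some j in [2,2] with ¬ready, and ¬done at every k in [0,j-1].
  j=2: ¬ready holds; ¬done holds at every k in [0,1] → satisfied.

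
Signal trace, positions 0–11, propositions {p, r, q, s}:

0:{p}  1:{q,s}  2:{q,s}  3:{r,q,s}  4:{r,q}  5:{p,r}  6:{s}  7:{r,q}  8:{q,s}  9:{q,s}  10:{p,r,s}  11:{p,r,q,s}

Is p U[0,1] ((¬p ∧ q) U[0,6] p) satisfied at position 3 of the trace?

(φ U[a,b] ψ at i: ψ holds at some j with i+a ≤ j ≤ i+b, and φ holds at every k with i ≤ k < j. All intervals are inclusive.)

Need some j in [3,4] with ((¬p ∧ q) U[0,6] p), and p at every k in [3,j-1].
  j=3: ((¬p ∧ q) U[0,6] p) holds; no prefix to check → satisfied.

Yes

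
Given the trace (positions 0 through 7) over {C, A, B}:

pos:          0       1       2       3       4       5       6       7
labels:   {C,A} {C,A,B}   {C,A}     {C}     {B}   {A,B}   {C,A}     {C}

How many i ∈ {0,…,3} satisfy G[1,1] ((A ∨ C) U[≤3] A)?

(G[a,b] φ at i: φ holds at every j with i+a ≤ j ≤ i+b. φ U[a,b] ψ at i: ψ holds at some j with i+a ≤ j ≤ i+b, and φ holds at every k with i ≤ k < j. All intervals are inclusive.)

2

Evaluate at each i in [0,3]:
  i=0: ✓ (all of [1,1])
  i=1: ✓ (all of [2,2])
  i=2: ✗ (fails at j=3)
  i=3: ✗ (fails at j=4)
Positions where it holds: {0, 1} → 2.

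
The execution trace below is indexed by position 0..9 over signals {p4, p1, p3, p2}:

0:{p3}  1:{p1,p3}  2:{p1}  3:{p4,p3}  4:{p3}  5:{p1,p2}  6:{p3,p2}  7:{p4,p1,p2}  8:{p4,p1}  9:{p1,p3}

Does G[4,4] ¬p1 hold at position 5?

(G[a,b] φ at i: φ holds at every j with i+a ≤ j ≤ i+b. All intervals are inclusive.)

False

Check ¬p1 at every j in [9,9]:
  j=9: false
Fails at j=9 → formula fails.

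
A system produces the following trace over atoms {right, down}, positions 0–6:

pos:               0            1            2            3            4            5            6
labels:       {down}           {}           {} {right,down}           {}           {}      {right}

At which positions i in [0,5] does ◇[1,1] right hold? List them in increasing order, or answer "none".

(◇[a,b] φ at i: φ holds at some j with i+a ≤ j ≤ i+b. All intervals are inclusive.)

Evaluate at each i in [0,5]:
  i=0: ✗ (none in [1,1])
  i=1: ✗ (none in [2,2])
  i=2: ✓ (witness j=3)
  i=3: ✗ (none in [4,4])
  i=4: ✗ (none in [5,5])
  i=5: ✓ (witness j=6)

2, 5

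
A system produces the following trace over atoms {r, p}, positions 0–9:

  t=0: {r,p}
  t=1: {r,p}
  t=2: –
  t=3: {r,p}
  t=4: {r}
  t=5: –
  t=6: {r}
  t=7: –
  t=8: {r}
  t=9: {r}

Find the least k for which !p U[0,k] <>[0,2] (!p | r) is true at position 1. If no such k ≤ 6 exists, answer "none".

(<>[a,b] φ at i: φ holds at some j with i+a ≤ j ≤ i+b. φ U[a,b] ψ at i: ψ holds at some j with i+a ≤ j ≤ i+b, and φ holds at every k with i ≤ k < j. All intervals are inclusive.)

Need earliest j ≥ 1 with <>[0,2] (!p | r), and !p at every k in [1,j-1].
  j=1: rhs holds (empty prefix). k = 0.

0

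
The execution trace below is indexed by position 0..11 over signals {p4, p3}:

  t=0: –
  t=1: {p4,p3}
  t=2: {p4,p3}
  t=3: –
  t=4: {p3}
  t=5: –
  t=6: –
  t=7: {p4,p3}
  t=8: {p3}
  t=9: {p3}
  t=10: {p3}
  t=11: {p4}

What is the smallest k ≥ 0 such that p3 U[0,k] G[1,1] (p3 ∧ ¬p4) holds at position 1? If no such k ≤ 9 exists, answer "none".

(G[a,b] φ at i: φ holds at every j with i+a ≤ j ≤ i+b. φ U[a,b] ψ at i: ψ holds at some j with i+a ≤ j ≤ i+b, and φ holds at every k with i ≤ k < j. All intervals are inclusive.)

Need earliest j ≥ 1 with G[1,1] (p3 ∧ ¬p4), and p3 at every k in [1,j-1].
  j=1: rhs fails.
  j=2: rhs fails.
  j=3: rhs holds; lhs holds on [1,2]. k = 2.

2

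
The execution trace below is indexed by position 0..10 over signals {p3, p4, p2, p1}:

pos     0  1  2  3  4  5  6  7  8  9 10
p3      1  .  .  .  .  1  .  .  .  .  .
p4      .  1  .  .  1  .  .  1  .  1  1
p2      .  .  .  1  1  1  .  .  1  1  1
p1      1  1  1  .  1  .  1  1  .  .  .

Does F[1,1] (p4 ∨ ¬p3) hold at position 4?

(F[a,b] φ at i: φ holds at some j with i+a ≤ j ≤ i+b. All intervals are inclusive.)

False

Check (p4 ∨ ¬p3) at each j in [5,5]:
  j=5: false
No position in the window satisfies it → formula fails.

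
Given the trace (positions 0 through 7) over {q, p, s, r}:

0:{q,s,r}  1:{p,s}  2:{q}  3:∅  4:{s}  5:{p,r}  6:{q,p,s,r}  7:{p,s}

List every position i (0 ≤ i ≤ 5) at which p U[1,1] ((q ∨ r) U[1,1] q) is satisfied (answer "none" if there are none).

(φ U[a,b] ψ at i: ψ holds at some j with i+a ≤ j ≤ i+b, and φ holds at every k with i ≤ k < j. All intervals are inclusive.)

none

Evaluate at each i in [0,5]:
  i=0: ✗ (no rhs in [1,1])
  i=1: ✗ (no rhs in [2,2])
  i=2: ✗ (no rhs in [3,3])
  i=3: ✗ (no rhs in [4,4])
  i=4: ✗ (lhs fails at k=4 before rhs at j=5)
  i=5: ✗ (no rhs in [6,6])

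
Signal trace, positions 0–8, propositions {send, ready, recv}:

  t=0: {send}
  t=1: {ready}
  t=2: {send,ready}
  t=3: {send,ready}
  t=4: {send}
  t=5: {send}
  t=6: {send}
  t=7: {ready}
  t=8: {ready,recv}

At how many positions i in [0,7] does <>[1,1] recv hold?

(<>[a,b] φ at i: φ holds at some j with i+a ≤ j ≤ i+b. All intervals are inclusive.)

1

Evaluate at each i in [0,7]:
  i=0: ✗ (none in [1,1])
  i=1: ✗ (none in [2,2])
  i=2: ✗ (none in [3,3])
  i=3: ✗ (none in [4,4])
  i=4: ✗ (none in [5,5])
  i=5: ✗ (none in [6,6])
  i=6: ✗ (none in [7,7])
  i=7: ✓ (witness j=8)
Positions where it holds: {7} → 1.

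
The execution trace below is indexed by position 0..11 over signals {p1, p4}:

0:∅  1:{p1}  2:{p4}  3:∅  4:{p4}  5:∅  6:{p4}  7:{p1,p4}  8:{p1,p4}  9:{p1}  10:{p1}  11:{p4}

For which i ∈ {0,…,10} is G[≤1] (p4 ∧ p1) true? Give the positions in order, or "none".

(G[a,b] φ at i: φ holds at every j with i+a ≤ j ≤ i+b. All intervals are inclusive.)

Evaluate at each i in [0,10]:
  i=0: ✗ (fails at j=0)
  i=1: ✗ (fails at j=1)
  i=2: ✗ (fails at j=2)
  i=3: ✗ (fails at j=3)
  i=4: ✗ (fails at j=4)
  i=5: ✗ (fails at j=5)
  i=6: ✗ (fails at j=6)
  i=7: ✓ (all of [7,8])
  i=8: ✗ (fails at j=9)
  i=9: ✗ (fails at j=9)
  i=10: ✗ (fails at j=10)

7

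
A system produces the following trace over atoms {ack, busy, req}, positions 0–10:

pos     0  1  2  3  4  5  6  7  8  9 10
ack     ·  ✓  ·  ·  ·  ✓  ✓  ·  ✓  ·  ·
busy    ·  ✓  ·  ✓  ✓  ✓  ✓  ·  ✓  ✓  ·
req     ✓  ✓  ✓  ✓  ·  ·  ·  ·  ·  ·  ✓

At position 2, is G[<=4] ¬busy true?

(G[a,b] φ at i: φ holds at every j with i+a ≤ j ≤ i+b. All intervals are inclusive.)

Check ¬busy at every j in [2,6]:
  j=2: true
  j=3: false
  j=4: false
  j=5: false
  j=6: false
Fails at j=3 → formula fails.

False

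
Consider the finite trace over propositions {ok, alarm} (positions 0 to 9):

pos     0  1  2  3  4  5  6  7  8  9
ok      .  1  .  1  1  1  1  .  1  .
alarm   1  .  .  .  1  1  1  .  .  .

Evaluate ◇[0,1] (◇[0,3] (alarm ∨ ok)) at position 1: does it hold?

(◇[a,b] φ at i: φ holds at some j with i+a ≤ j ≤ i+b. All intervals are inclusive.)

Check ◇[0,3] (alarm ∨ ok) at each j in [1,2]:
  j=1: holds (witness at 1)
  j=2: holds (witness at 3)
Found at j=1 → formula holds.

True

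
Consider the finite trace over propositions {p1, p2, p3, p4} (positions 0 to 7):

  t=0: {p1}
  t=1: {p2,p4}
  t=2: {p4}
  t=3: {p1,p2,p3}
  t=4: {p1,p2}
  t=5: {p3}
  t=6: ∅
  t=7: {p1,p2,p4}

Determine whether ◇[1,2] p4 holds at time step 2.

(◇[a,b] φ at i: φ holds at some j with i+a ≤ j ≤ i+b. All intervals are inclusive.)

Does not hold

Check p4 at each j in [3,4]:
  j=3: false
  j=4: false
No position in the window satisfies it → formula fails.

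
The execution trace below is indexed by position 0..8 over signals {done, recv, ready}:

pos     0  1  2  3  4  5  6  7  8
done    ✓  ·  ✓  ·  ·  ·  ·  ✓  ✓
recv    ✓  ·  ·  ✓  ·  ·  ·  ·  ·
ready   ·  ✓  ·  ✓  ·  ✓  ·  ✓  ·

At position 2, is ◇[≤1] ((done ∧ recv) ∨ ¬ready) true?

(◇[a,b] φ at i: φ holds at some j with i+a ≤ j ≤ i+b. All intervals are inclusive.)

Check ((done ∧ recv) ∨ ¬ready) at each j in [2,3]:
  j=2: true
  j=3: false
Found at j=2 → formula holds.

Holds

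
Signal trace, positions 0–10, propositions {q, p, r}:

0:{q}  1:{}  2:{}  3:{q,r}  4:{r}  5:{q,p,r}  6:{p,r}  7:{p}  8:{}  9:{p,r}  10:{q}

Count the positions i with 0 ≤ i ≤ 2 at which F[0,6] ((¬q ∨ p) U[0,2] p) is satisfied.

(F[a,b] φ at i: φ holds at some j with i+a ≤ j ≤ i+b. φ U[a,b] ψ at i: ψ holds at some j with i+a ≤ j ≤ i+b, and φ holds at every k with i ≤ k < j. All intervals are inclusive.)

3

Evaluate at each i in [0,2]:
  i=0: ✓ (witness j=4)
  i=1: ✓ (witness j=4)
  i=2: ✓ (witness j=4)
Positions where it holds: {0, 1, 2} → 3.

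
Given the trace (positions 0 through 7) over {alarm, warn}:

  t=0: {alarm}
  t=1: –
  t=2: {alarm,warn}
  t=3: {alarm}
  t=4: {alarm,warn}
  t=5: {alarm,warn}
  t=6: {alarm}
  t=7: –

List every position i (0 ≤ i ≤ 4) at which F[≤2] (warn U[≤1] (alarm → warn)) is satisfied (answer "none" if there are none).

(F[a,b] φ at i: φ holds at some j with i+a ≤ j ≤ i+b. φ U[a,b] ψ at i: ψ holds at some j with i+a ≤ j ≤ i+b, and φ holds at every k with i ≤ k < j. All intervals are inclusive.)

Evaluate at each i in [0,4]:
  i=0: ✓ (witness j=1)
  i=1: ✓ (witness j=1)
  i=2: ✓ (witness j=2)
  i=3: ✓ (witness j=4)
  i=4: ✓ (witness j=4)

0, 1, 2, 3, 4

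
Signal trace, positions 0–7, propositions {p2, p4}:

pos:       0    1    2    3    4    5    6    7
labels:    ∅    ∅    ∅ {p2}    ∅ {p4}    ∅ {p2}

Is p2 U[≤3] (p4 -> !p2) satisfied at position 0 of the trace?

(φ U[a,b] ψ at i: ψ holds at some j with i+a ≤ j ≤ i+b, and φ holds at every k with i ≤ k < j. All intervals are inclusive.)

Need some j in [0,3] with (p4 -> !p2), and p2 at every k in [0,j-1].
  j=0: (p4 -> !p2) holds; no prefix to check → satisfied.

Yes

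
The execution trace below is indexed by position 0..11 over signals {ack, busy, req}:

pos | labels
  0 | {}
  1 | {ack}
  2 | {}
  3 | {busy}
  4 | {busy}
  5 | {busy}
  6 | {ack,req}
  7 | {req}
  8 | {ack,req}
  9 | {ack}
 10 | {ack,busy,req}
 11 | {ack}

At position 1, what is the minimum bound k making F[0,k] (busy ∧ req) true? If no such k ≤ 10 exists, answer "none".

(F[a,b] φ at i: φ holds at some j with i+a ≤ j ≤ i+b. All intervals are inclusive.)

Scan j = 1,2,… for (busy ∧ req):
  j=1: fails
  j=2: fails
  j=3: fails
  j=4: fails
  j=5: fails
  j=6: fails
  j=7: fails
  j=8: fails
  j=9: fails
  j=10: holds
First hit at j=10, so smallest k = 10-1 = 9.

9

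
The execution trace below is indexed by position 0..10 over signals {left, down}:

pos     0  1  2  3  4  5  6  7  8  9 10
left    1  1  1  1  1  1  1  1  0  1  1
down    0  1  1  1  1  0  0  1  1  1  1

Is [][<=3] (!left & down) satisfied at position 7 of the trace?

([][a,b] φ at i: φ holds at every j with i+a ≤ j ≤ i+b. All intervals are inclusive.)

Does not hold

Check (!left & down) at every j in [7,10]:
  j=7: false
  j=8: true
  j=9: false
  j=10: false
Fails at j=7 → formula fails.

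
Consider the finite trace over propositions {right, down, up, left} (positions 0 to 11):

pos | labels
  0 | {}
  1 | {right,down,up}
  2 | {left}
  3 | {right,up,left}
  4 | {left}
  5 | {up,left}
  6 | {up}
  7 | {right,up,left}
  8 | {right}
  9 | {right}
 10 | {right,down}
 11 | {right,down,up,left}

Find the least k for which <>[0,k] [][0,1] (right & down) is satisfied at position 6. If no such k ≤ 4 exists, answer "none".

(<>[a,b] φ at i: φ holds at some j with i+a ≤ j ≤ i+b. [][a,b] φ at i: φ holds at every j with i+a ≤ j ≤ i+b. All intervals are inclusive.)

Scan j = 6,7,… for [][0,1] (right & down):
  j=6: fails
  j=7: fails
  j=8: fails
  j=9: fails
  j=10: holds
First hit at j=10, so smallest k = 10-6 = 4.

4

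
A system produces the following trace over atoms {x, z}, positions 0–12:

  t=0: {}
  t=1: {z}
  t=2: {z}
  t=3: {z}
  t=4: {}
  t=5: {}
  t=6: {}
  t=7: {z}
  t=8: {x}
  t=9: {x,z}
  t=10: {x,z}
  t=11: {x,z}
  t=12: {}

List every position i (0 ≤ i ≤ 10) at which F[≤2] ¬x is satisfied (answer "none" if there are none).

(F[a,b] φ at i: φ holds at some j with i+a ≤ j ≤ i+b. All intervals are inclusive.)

Evaluate at each i in [0,10]:
  i=0: ✓ (witness j=0)
  i=1: ✓ (witness j=1)
  i=2: ✓ (witness j=2)
  i=3: ✓ (witness j=3)
  i=4: ✓ (witness j=4)
  i=5: ✓ (witness j=5)
  i=6: ✓ (witness j=6)
  i=7: ✓ (witness j=7)
  i=8: ✗ (none in [8,10])
  i=9: ✗ (none in [9,11])
  i=10: ✓ (witness j=12)

0, 1, 2, 3, 4, 5, 6, 7, 10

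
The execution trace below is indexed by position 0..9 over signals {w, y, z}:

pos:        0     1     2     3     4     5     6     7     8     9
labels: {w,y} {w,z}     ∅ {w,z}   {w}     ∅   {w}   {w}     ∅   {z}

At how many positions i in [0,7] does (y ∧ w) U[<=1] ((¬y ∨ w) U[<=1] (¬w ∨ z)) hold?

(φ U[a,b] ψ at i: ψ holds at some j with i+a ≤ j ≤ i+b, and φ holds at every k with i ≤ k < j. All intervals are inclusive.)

7

Evaluate at each i in [0,7]:
  i=0: ✓ (rhs at j=0)
  i=1: ✓ (rhs at j=1)
  i=2: ✓ (rhs at j=2)
  i=3: ✓ (rhs at j=3)
  i=4: ✓ (rhs at j=4)
  i=5: ✓ (rhs at j=5)
  i=6: ✗ (lhs fails at k=6 before rhs at j=7)
  i=7: ✓ (rhs at j=7)
Positions where it holds: {0, 1, 2, 3, 4, 5, 7} → 7.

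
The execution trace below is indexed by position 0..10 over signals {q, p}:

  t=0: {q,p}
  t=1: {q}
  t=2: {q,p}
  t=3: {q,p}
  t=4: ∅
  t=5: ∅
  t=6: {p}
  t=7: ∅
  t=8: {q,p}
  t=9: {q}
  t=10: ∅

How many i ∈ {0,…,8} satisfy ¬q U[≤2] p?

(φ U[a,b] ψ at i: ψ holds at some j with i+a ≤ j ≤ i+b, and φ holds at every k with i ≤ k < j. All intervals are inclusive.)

Evaluate at each i in [0,8]:
  i=0: ✓ (rhs at j=0)
  i=1: ✗ (lhs fails at k=1 before rhs at j=2)
  i=2: ✓ (rhs at j=2)
  i=3: ✓ (rhs at j=3)
  i=4: ✓ (rhs at j=6; lhs holds on [4,5])
  i=5: ✓ (rhs at j=6; lhs holds on [5,5])
  i=6: ✓ (rhs at j=6)
  i=7: ✓ (rhs at j=8; lhs holds on [7,7])
  i=8: ✓ (rhs at j=8)
Positions where it holds: {0, 2, 3, 4, 5, 6, 7, 8} → 8.

8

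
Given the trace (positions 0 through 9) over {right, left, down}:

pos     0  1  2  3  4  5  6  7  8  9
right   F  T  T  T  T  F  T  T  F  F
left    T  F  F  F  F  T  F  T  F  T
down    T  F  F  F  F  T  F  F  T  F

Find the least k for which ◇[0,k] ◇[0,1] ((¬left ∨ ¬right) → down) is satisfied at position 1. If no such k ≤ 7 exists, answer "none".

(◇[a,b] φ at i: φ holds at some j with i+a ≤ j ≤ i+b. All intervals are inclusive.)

3

Scan j = 1,2,… for ◇[0,1] ((¬left ∨ ¬right) → down):
  j=1: fails
  j=2: fails
  j=3: fails
  j=4: holds
First hit at j=4, so smallest k = 4-1 = 3.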